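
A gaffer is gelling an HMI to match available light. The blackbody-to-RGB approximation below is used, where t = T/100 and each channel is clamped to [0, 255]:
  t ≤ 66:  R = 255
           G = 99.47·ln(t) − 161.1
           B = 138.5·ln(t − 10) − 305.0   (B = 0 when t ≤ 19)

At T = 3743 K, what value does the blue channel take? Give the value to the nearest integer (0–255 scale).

t = 3743/100 = 37.43; the t ≤ 66 branch applies.
B = 138.5·ln(37.43 − 10) − 305.0 = 138.5·ln 27.43 − 305.0 = 138.5·3.3116 − 305.0 = 153.662.
Rounded: 154.

154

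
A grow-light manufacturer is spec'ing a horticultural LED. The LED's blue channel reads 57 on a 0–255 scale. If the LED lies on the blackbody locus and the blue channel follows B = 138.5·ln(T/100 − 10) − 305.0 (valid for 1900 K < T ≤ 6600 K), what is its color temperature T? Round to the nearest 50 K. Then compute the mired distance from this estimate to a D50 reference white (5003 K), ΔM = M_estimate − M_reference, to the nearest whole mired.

+226 mireds

ln(t − 10) = (57 + 305.0) / 138.5 = 2.6137.
t − 10 = e^2.6137 = 13.650, so t = 23.650.
T = 100·t = 2365 K → 2350 K to the nearest 50 K.
M_estimate = 10⁶/2350 = 425.53; M_reference = 10⁶/5003 = 199.88.
ΔM = 425.53 − 199.88 = 225.65 → +226 mireds.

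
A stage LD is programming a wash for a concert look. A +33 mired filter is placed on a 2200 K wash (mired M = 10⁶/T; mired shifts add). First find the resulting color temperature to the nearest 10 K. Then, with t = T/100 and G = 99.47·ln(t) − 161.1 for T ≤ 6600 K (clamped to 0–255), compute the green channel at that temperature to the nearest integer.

M_in = 10⁶/2200 = 454.55; M_out = 454.55 + (+33) = 487.55.
T_out = 10⁶/487.55 = 2051.1 K → 2050 K; t = 20.5.
G = 99.47·ln 20.5 − 161.1 = 99.47·3.0204 − 161.1 = 139.342.
Rounded: 139.

139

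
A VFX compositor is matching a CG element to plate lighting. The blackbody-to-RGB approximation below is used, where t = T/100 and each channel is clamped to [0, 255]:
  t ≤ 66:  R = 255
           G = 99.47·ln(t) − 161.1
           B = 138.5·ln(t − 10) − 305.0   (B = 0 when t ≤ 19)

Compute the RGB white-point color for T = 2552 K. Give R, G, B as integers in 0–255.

t = 2552/100 = 25.52; the t ≤ 66 branch applies.
R = 255 by definition for t ≤ 66.
G = 99.47·ln 25.52 − 161.1 = 99.47·3.2395 − 161.1 = 161.129.
B = 138.5·ln(25.52 − 10) − 305.0 = 138.5·ln 15.52 − 305.0 = 138.5·2.7421 − 305.0 = 74.785.
Rounded: (255, 161, 75).

R=255, G=161, B=75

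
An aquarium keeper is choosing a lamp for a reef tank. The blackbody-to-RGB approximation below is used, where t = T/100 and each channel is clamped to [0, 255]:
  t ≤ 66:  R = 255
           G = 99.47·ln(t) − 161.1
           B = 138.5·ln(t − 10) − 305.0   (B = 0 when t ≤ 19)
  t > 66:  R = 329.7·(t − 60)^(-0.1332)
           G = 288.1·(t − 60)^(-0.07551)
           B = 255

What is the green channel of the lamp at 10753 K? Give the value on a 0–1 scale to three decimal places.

0.844

t = 10753/100 = 107.53; the t > 66 branch applies.
G = 288.1·(107.53 − 60)^(-0.07551) = 288.1·47.53^(-0.07551) = 288.1·0.74709 = 215.236.
On a 0–1 scale: 215.236/255 = 0.8441 → 0.844.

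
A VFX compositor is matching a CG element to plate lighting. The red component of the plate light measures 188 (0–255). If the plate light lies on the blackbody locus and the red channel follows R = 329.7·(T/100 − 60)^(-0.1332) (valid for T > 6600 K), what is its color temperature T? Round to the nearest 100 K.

12800 K

(t − 60)^(-0.1332) = 188/329.7 = 0.57022.
t − 60 = 0.57022^(1/-0.1332) = 0.57022^(-7.508) = 67.848, so t = 127.848.
T = 100·t = 12785 K → 12800 K to the nearest 100 K.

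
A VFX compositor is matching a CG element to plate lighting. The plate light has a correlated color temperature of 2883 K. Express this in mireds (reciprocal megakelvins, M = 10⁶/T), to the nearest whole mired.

M = 10⁶ / 2883 = 346.861 → 347 mireds.

347 mireds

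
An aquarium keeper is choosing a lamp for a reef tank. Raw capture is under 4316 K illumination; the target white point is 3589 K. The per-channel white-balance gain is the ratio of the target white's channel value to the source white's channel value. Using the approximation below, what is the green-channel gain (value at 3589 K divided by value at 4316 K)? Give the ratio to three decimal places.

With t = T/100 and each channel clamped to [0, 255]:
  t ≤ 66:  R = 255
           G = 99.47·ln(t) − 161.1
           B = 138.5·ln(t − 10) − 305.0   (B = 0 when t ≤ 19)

At 4316 K (t = 43.16):
  G = 99.47·ln 43.16 − 161.1 = 99.47·3.7649 − 161.1 = 213.396.
At 3589 K (t = 35.89):
  G = 99.47·ln 35.89 − 161.1 = 99.47·3.5805 − 161.1 = 195.048.
Gain = 195.048 / 213.396 = 0.9140 → 0.914.

0.914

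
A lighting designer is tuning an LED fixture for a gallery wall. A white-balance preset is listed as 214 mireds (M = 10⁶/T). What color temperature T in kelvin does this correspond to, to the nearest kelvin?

T = 10⁶ / 214 = 4672.90 K → 4673 K.

4673 K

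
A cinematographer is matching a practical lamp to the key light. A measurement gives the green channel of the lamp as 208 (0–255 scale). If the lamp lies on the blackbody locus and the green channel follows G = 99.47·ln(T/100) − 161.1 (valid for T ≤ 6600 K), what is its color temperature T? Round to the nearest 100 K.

ln t = (208 + 161.1) / 99.47 = 3.7107.
t = e^3.7107 = 40.881.
T = 100·t = 4088 K → 4100 K to the nearest 100 K.

4100 K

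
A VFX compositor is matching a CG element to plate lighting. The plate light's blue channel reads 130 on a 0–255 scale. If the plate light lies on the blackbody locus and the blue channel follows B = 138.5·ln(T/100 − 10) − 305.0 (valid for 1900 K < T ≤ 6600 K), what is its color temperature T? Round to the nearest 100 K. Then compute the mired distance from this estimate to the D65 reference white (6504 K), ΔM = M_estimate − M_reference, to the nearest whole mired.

+149 mireds

ln(t − 10) = (130 + 305.0) / 138.5 = 3.1408.
t − 10 = e^3.1408 = 23.122, so t = 33.122.
T = 100·t = 3312 K → 3300 K to the nearest 100 K.
M_estimate = 10⁶/3300 = 303.03; M_reference = 10⁶/6504 = 153.75.
ΔM = 303.03 − 153.75 = 149.28 → +149 mireds.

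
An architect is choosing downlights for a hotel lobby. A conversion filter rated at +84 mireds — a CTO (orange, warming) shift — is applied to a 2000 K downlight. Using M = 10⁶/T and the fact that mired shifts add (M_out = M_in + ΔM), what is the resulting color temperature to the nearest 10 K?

1710 K

M_in = 10⁶/2000 = 500.00 mireds.
M_out = 500.00 + (+84) = 584.00 mireds.
T_out = 10⁶/584.00 = 1712.3 K → 1710 K.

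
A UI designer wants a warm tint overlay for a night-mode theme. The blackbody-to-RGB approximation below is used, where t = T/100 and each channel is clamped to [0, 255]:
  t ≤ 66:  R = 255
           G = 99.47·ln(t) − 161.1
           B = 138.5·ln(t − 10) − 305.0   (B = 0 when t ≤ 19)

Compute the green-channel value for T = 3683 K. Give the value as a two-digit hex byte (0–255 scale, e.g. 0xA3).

0xC6

t = 3683/100 = 36.83; the t ≤ 66 branch applies.
G = 99.47·ln 36.83 − 161.1 = 99.47·3.6063 − 161.1 = 197.620.
Rounded: 198; in hex, 0xC6.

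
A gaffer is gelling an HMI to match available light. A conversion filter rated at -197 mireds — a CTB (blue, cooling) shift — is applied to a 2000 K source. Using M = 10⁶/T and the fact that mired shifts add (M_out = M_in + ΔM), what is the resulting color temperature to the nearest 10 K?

3300 K

M_in = 10⁶/2000 = 500.00 mireds.
M_out = 500.00 + (-197) = 303.00 mireds.
T_out = 10⁶/303.00 = 3300.3 K → 3300 K.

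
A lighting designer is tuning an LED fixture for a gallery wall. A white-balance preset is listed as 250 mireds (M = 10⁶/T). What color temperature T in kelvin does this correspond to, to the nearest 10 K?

T = 10⁶ / 250 = 4000.00 K → 4000 K.

4000 K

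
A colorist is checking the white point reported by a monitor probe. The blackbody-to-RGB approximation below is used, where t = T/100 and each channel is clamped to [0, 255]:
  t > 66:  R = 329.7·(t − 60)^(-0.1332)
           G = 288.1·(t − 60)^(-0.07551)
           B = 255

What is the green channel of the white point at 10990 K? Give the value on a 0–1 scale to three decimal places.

t = 10990/100 = 109.9; the t > 66 branch applies.
G = 288.1·(109.9 − 60)^(-0.07551) = 288.1·49.9^(-0.07551) = 288.1·0.74435 = 214.447.
On a 0–1 scale: 214.447/255 = 0.8410 → 0.841.

0.841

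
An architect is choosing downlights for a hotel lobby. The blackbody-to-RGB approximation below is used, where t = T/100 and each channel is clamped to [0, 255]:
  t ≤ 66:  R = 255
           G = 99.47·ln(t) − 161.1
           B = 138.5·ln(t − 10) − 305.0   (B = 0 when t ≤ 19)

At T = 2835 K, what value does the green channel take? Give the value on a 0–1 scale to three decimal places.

0.673

t = 2835/100 = 28.35; the t ≤ 66 branch applies.
G = 99.47·ln 28.35 − 161.1 = 99.47·3.3446 − 161.1 = 171.590.
On a 0–1 scale: 171.590/255 = 0.6729 → 0.673.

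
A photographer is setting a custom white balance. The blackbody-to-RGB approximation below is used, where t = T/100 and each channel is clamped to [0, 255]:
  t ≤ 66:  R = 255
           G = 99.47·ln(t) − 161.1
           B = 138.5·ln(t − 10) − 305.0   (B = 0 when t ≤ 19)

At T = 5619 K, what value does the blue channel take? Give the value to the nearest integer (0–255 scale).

226

t = 5619/100 = 56.19; the t ≤ 66 branch applies.
B = 138.5·ln(56.19 − 10) − 305.0 = 138.5·ln 46.19 − 305.0 = 138.5·3.8328 − 305.0 = 225.838.
Rounded: 226.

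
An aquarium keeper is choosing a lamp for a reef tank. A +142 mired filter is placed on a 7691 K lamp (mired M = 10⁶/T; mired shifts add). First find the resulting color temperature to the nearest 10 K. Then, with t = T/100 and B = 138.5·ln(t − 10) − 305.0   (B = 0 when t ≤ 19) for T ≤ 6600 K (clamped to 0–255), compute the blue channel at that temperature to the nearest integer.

150

M_in = 10⁶/7691 = 130.02; M_out = 130.02 + (+142) = 272.02.
T_out = 10⁶/272.02 = 3676.2 K → 3680 K; t = 36.8.
B = 138.5·ln(36.8 − 10) − 305.0 = 138.5·ln 26.8 − 305.0 = 138.5·3.2884 − 305.0 = 150.444.
Rounded: 150.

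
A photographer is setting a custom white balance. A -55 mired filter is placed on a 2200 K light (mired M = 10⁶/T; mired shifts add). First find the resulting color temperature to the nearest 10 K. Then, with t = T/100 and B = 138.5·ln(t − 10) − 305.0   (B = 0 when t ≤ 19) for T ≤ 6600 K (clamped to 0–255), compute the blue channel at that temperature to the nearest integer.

70

M_in = 10⁶/2200 = 454.55; M_out = 454.55 + (-55) = 399.55.
T_out = 10⁶/399.55 = 2502.8 K → 2500 K; t = 25.
B = 138.5·ln(25 − 10) − 305.0 = 138.5·ln 15 − 305.0 = 138.5·2.7081 − 305.0 = 70.065.
Rounded: 70.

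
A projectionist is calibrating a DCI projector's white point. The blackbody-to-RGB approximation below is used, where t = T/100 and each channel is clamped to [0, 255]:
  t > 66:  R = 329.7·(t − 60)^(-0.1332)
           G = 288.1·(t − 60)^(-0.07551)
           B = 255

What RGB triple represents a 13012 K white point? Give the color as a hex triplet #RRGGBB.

#BBD1FF

t = 13012/100 = 130.12; the t > 66 branch applies.
R = 329.7·(130.12 − 60)^(-0.1332) = 329.7·70.12^(-0.1332) = 329.7·0.56772 = 187.177.
G = 288.1·(130.12 − 60)^(-0.07551) = 288.1·70.12^(-0.07551) = 288.1·0.72547 = 209.008.
B = 255 by definition for t > 66.
Rounded: (187, 209, 255).
In hex: #BBD1FF.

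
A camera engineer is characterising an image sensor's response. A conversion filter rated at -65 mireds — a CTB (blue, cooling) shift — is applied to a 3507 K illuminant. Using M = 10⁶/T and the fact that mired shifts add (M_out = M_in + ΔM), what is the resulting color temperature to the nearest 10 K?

M_in = 10⁶/3507 = 285.14 mireds.
M_out = 285.14 + (-65) = 220.14 mireds.
T_out = 10⁶/220.14 = 4542.5 K → 4540 K.

4540 K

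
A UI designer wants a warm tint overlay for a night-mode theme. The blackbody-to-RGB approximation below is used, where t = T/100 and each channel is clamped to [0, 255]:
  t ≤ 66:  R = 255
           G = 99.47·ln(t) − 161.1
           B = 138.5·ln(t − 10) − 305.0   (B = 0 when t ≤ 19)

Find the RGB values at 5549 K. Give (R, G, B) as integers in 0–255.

t = 5549/100 = 55.49; the t ≤ 66 branch applies.
R = 255 by definition for t ≤ 66.
G = 99.47·ln 55.49 − 161.1 = 99.47·4.0162 − 161.1 = 238.392.
B = 138.5·ln(55.49 − 10) − 305.0 = 138.5·ln 45.49 − 305.0 = 138.5·3.8175 − 305.0 = 223.723.
Rounded: (255, 238, 224).

(255, 238, 224)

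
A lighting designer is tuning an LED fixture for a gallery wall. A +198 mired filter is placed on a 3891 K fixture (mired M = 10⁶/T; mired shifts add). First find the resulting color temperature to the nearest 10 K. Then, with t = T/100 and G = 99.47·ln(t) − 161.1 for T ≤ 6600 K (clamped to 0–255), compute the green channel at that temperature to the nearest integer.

M_in = 10⁶/3891 = 257.00; M_out = 257.00 + (+198) = 455.00.
T_out = 10⁶/455.00 = 2197.8 K → 2200 K; t = 22.
G = 99.47·ln 22 − 161.1 = 99.47·3.0910 − 161.1 = 146.366.
Rounded: 146.

146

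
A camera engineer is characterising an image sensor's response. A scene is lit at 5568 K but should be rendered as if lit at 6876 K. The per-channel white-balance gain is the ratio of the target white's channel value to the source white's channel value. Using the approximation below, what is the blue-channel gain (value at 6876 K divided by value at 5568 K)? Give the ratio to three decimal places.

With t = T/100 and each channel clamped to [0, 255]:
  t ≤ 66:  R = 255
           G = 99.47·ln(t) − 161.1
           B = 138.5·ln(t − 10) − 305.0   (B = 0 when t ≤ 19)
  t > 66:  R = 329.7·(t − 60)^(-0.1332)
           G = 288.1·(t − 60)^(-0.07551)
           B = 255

1.137

At 5568 K (t = 55.68):
  B = 138.5·ln(55.68 − 10) − 305.0 = 138.5·ln 45.68 − 305.0 = 138.5·3.8217 − 305.0 = 224.300.
At 6876 K (t = 68.76):
  B = 255 by definition for t > 66.
Gain = 255.000 / 224.300 = 1.1369 → 1.137.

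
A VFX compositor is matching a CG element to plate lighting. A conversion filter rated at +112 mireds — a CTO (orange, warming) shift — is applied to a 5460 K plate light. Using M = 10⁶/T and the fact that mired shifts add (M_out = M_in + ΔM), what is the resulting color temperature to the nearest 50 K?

M_in = 10⁶/5460 = 183.15 mireds.
M_out = 183.15 + (+112) = 295.15 mireds.
T_out = 10⁶/295.15 = 3388.1 K → 3400 K.

3400 K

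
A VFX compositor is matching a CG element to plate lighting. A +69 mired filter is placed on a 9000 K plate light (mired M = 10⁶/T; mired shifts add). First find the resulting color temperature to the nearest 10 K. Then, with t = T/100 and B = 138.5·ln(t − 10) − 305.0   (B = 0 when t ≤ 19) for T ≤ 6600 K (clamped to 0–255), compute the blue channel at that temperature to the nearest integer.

M_in = 10⁶/9000 = 111.11; M_out = 111.11 + (+69) = 180.11.
T_out = 10⁶/180.11 = 5552.1 K → 5550 K; t = 55.5.
B = 138.5·ln(55.5 − 10) − 305.0 = 138.5·ln 45.5 − 305.0 = 138.5·3.8177 − 305.0 = 223.753.
Rounded: 224.

224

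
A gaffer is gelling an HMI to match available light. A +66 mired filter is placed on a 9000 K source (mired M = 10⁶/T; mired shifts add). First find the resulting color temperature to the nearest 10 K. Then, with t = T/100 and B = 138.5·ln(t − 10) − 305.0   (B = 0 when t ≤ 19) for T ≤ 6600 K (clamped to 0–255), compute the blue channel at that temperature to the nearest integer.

227

M_in = 10⁶/9000 = 111.11; M_out = 111.11 + (+66) = 177.11.
T_out = 10⁶/177.11 = 5646.2 K → 5650 K; t = 56.5.
B = 138.5·ln(56.5 − 10) − 305.0 = 138.5·ln 46.5 − 305.0 = 138.5·3.8395 − 305.0 = 226.764.
Rounded: 227.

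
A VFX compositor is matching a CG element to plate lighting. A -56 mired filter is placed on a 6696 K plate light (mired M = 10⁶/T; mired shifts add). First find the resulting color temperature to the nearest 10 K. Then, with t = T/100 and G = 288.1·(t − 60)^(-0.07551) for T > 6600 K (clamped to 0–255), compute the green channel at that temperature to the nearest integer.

215

M_in = 10⁶/6696 = 149.34; M_out = 149.34 + (-56) = 93.34.
T_out = 10⁶/93.34 = 10713.2 K → 10710 K; t = 107.1.
G = 288.1·(107.1 − 60)^(-0.07551) = 288.1·47.1^(-0.07551) = 288.1·0.74760 = 215.384.
Rounded: 215.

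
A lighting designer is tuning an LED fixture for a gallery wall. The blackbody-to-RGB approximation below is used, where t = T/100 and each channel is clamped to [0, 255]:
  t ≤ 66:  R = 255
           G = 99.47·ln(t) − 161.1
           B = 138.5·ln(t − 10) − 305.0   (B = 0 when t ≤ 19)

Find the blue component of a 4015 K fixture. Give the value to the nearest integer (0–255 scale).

t = 4015/100 = 40.15; the t ≤ 66 branch applies.
B = 138.5·ln(40.15 − 10) − 305.0 = 138.5·ln 30.15 − 305.0 = 138.5·3.4062 − 305.0 = 166.757.
Rounded: 167.

167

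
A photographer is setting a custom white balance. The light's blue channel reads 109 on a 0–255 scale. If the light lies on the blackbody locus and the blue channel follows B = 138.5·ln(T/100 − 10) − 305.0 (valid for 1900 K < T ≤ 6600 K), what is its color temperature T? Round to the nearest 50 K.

3000 K

ln(t − 10) = (109 + 305.0) / 138.5 = 2.9892.
t − 10 = e^2.9892 = 19.869, so t = 29.869.
T = 100·t = 2987 K → 3000 K to the nearest 50 K.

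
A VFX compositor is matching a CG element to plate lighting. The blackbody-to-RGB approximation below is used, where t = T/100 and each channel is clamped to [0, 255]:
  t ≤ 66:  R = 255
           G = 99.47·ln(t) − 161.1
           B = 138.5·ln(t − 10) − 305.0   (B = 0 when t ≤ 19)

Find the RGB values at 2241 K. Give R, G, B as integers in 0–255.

t = 2241/100 = 22.41; the t ≤ 66 branch applies.
R = 255 by definition for t ≤ 66.
G = 99.47·ln 22.41 − 161.1 = 99.47·3.1095 − 161.1 = 148.203.
B = 138.5·ln(22.41 − 10) − 305.0 = 138.5·ln 12.41 − 305.0 = 138.5·2.5185 − 305.0 = 43.813.
Rounded: (255, 148, 44).

R=255, G=148, B=44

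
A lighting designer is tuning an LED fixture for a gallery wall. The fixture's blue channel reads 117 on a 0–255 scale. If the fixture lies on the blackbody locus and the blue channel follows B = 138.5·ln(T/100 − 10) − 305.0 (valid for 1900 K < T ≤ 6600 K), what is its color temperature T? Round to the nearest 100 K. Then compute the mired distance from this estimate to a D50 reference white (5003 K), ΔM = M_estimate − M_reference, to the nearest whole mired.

+123 mireds

ln(t − 10) = (117 + 305.0) / 138.5 = 3.0469.
t − 10 = e^3.0469 = 21.051, so t = 31.051.
T = 100·t = 3105 K → 3100 K to the nearest 100 K.
M_estimate = 10⁶/3100 = 322.58; M_reference = 10⁶/5003 = 199.88.
ΔM = 322.58 − 199.88 = 122.70 → +123 mireds.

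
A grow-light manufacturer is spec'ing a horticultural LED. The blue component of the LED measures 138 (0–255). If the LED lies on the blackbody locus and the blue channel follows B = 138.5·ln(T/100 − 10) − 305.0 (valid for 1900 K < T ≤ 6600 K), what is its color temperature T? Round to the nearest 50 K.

3450 K

ln(t − 10) = (138 + 305.0) / 138.5 = 3.1986.
t − 10 = e^3.1986 = 24.497, so t = 34.497.
T = 100·t = 3450 K → 3450 K to the nearest 50 K.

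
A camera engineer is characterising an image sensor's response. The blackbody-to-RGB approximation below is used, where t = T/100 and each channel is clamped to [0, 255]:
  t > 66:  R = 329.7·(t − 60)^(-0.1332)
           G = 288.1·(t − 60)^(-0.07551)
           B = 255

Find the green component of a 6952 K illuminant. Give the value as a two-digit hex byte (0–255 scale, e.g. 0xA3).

0xF3

t = 6952/100 = 69.52; the t > 66 branch applies.
G = 288.1·(69.52 − 60)^(-0.07551) = 288.1·9.52^(-0.07551) = 288.1·0.84354 = 243.022.
Rounded: 243; in hex, 0xF3.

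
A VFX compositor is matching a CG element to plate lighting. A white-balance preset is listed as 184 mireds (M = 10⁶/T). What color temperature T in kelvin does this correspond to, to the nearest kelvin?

5435 K

T = 10⁶ / 184 = 5434.78 K → 5435 K.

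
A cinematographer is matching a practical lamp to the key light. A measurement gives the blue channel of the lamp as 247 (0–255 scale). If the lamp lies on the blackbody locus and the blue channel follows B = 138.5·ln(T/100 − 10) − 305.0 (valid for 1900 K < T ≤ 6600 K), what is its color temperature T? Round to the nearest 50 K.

6400 K

ln(t − 10) = (247 + 305.0) / 138.5 = 3.9856.
t − 10 = e^3.9856 = 53.815, so t = 63.815.
T = 100·t = 6382 K → 6400 K to the nearest 50 K.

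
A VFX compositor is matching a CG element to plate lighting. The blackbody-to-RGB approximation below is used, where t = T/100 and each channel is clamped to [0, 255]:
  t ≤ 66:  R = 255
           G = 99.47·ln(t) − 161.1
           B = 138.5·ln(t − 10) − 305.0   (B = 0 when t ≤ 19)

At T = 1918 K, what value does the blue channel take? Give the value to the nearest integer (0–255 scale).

t = 1918/100 = 19.18; the t ≤ 66 branch applies.
B = 138.5·ln(19.18 − 10) − 305.0 = 138.5·ln 9.18 − 305.0 = 138.5·2.2170 − 305.0 = 2.058.
Rounded: 2.

2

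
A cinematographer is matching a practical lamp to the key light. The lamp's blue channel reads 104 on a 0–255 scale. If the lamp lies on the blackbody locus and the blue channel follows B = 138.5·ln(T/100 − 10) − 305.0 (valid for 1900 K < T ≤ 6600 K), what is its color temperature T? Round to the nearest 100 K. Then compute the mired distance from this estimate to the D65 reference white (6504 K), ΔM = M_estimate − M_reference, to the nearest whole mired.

+191 mireds

ln(t − 10) = (104 + 305.0) / 138.5 = 2.9531.
t − 10 = e^2.9531 = 19.165, so t = 29.165.
T = 100·t = 2916 K → 2900 K to the nearest 100 K.
M_estimate = 10⁶/2900 = 344.83; M_reference = 10⁶/6504 = 153.75.
ΔM = 344.83 − 153.75 = 191.08 → +191 mireds.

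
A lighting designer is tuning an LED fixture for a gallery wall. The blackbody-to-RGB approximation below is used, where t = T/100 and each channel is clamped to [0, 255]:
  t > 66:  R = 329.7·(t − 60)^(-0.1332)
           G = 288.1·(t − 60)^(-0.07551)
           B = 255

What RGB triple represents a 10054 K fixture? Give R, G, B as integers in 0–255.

R=201, G=218, B=255

t = 10054/100 = 100.54; the t > 66 branch applies.
R = 329.7·(100.54 − 60)^(-0.1332) = 329.7·40.54^(-0.1332) = 329.7·0.61070 = 201.349.
G = 288.1·(100.54 − 60)^(-0.07551) = 288.1·40.54^(-0.07551) = 288.1·0.75612 = 217.837.
B = 255 by definition for t > 66.
Rounded: (201, 218, 255).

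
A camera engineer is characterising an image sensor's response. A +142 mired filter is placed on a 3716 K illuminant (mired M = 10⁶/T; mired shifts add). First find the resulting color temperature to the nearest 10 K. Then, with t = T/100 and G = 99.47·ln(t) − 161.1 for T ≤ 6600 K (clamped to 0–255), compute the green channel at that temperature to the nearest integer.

M_in = 10⁶/3716 = 269.11; M_out = 269.11 + (+142) = 411.11.
T_out = 10⁶/411.11 = 2432.5 K → 2430 K; t = 24.3.
G = 99.47·ln 24.3 − 161.1 = 99.47·3.1905 − 161.1 = 156.257.
Rounded: 156.

156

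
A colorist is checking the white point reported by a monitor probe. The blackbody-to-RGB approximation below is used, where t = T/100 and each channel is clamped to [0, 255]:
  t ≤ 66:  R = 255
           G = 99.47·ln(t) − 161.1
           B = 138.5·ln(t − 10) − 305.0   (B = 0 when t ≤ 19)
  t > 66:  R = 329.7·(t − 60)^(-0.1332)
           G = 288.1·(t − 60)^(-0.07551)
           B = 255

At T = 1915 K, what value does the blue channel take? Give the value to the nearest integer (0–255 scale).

2

t = 1915/100 = 19.15; the t ≤ 66 branch applies.
B = 138.5·ln(19.15 − 10) − 305.0 = 138.5·ln 9.15 − 305.0 = 138.5·2.2138 − 305.0 = 1.605.
Rounded: 2.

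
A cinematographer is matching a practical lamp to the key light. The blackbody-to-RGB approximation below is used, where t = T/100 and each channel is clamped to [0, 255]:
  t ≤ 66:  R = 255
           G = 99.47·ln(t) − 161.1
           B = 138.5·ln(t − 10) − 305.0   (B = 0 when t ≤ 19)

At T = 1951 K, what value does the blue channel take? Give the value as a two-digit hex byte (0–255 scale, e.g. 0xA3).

0x07

t = 1951/100 = 19.51; the t ≤ 66 branch applies.
B = 138.5·ln(19.51 − 10) − 305.0 = 138.5·ln 9.51 − 305.0 = 138.5·2.2523 − 305.0 = 6.950.
Rounded: 7; in hex, 0x07.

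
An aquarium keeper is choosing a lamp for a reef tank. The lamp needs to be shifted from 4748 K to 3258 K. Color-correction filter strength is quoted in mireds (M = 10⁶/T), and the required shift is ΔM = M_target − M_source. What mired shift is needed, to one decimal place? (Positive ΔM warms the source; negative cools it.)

+96.3 mireds

M_source = 10⁶/4748 = 210.615; M_target = 10⁶/3258 = 306.937.
ΔM = 306.937 − 210.615 = 96.322 → +96.3 mireds, a warming shift.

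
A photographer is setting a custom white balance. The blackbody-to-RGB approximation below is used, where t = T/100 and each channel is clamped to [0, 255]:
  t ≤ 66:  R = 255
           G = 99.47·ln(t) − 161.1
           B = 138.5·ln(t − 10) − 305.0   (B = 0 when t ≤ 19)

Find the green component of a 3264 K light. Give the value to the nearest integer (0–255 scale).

t = 3264/100 = 32.64; the t ≤ 66 branch applies.
G = 99.47·ln 32.64 − 161.1 = 99.47·3.4855 − 161.1 = 185.607.
Rounded: 186.

186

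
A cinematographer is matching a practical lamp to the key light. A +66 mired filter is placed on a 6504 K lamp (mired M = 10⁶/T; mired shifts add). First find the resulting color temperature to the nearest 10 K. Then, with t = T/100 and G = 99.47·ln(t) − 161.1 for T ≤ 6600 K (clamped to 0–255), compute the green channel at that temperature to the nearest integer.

219

M_in = 10⁶/6504 = 153.75; M_out = 153.75 + (+66) = 219.75.
T_out = 10⁶/219.75 = 4550.6 K → 4550 K; t = 45.5.
G = 99.47·ln 45.5 − 161.1 = 99.47·3.8177 − 161.1 = 218.648.
Rounded: 219.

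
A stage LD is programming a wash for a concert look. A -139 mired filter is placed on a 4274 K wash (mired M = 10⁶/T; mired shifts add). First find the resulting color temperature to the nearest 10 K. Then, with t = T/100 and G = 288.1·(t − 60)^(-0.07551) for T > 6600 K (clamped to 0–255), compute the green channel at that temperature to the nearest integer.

216

M_in = 10⁶/4274 = 233.97; M_out = 233.97 + (-139) = 94.97.
T_out = 10⁶/94.97 = 10529.3 K → 10530 K; t = 105.3.
G = 288.1·(105.3 − 60)^(-0.07551) = 288.1·45.3^(-0.07551) = 288.1·0.74980 = 216.019.
Rounded: 216.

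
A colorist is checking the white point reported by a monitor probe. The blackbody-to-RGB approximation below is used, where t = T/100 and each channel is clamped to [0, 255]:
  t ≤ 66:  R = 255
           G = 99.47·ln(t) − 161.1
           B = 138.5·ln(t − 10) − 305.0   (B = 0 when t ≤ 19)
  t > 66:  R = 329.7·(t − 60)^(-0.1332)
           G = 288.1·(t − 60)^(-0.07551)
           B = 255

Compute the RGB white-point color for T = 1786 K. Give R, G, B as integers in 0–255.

R=255, G=126, B=0

t = 1786/100 = 17.86; the t ≤ 66 branch applies.
R = 255 by definition for t ≤ 66.
G = 99.47·ln 17.86 − 161.1 = 99.47·2.8826 − 161.1 = 125.629.
t = 17.86 ≤ 19, so B = 0.
Rounded: (255, 126, 0).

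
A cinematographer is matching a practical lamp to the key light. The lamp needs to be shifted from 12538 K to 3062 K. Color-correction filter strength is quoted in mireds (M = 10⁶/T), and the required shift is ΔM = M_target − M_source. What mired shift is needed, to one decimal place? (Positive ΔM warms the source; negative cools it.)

M_source = 10⁶/12538 = 79.758; M_target = 10⁶/3062 = 326.584.
ΔM = 326.584 − 79.758 = 246.826 → +246.8 mireds, a warming shift.

+246.8 mireds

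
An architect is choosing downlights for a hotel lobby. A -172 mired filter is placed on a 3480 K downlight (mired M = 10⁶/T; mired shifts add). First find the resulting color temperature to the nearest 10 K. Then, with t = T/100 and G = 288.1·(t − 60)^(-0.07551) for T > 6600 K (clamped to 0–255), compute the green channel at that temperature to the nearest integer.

M_in = 10⁶/3480 = 287.36; M_out = 287.36 + (-172) = 115.36.
T_out = 10⁶/115.36 = 8668.8 K → 8670 K; t = 86.7.
G = 288.1·(86.7 − 60)^(-0.07551) = 288.1·26.7^(-0.07551) = 288.1·0.78034 = 224.816.
Rounded: 225.

225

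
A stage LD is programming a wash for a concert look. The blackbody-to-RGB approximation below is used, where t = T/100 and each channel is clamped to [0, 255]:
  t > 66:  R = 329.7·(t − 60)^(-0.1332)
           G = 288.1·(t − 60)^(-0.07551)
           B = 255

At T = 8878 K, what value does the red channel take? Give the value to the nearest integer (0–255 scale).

t = 8878/100 = 88.78; the t > 66 branch applies.
R = 329.7·(88.78 − 60)^(-0.1332) = 329.7·28.78^(-0.1332) = 329.7·0.63922 = 210.750.
Rounded: 211.

211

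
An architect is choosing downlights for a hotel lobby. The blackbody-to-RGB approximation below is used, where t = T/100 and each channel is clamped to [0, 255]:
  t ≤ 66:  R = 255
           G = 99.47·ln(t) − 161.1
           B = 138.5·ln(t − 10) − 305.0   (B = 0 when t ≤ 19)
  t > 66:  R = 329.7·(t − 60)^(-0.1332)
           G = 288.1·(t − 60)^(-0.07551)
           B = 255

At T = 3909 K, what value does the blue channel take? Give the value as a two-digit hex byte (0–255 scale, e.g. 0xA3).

t = 3909/100 = 39.09; the t ≤ 66 branch applies.
B = 138.5·ln(39.09 − 10) − 305.0 = 138.5·ln 29.09 − 305.0 = 138.5·3.3704 − 305.0 = 161.800.
Rounded: 162; in hex, 0xA2.

0xA2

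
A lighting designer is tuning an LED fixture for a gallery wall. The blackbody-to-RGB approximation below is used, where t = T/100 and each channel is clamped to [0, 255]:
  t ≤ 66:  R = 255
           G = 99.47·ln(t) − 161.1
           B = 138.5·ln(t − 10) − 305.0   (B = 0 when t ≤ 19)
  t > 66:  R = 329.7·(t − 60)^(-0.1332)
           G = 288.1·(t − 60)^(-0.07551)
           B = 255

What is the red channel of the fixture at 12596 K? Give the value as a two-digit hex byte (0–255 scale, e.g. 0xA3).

t = 12596/100 = 125.96; the t > 66 branch applies.
R = 329.7·(125.96 − 60)^(-0.1332) = 329.7·65.96^(-0.1332) = 329.7·0.57236 = 188.708.
Rounded: 189; in hex, 0xBD.

0xBD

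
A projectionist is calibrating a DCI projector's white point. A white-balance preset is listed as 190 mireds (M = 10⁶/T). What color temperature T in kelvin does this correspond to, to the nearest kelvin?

5263 K

T = 10⁶ / 190 = 5263.16 K → 5263 K.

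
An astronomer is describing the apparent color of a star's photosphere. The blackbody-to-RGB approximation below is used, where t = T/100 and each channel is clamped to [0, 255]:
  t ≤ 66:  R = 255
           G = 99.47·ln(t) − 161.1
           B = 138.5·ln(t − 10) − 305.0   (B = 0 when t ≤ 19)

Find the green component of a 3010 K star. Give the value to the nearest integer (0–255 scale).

t = 3010/100 = 30.1; the t ≤ 66 branch applies.
G = 99.47·ln 30.1 − 161.1 = 99.47·3.4045 − 161.1 = 177.548.
Rounded: 178.

178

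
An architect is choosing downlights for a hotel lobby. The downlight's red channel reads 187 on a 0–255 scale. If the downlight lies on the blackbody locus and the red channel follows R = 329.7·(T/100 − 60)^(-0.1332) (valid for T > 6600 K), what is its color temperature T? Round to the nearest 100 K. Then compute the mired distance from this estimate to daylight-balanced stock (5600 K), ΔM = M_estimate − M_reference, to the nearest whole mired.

-102 mireds

(t − 60)^(-0.1332) = 187/329.7 = 0.56718.
t − 60 = 0.56718^(1/-0.1332) = 0.56718^(-7.508) = 70.620, so t = 130.620.
T = 100·t = 13062 K → 13100 K to the nearest 100 K.
M_estimate = 10⁶/13100 = 76.34; M_reference = 10⁶/5600 = 178.57.
ΔM = 76.34 − 178.57 = -102.24 → -102 mireds.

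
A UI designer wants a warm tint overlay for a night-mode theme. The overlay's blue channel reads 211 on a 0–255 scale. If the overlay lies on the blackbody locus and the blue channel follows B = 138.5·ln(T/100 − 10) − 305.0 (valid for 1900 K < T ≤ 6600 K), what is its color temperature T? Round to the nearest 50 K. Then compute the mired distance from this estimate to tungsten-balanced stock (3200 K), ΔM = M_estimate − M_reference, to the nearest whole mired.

-118 mireds

ln(t − 10) = (211 + 305.0) / 138.5 = 3.7256.
t − 10 = e^3.7256 = 41.497, so t = 51.497.
T = 100·t = 5150 K → 5150 K to the nearest 50 K.
M_estimate = 10⁶/5150 = 194.17; M_reference = 10⁶/3200 = 312.50.
ΔM = 194.17 − 312.50 = -118.33 → -118 mireds.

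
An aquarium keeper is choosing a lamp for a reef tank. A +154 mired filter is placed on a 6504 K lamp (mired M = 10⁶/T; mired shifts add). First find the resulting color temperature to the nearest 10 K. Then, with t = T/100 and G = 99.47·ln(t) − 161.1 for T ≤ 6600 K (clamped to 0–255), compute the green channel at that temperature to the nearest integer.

M_in = 10⁶/6504 = 153.75; M_out = 153.75 + (+154) = 307.75.
T_out = 10⁶/307.75 = 3249.4 K → 3250 K; t = 32.5.
G = 99.47·ln 32.5 − 161.1 = 99.47·3.4812 − 161.1 = 185.179.
Rounded: 185.

185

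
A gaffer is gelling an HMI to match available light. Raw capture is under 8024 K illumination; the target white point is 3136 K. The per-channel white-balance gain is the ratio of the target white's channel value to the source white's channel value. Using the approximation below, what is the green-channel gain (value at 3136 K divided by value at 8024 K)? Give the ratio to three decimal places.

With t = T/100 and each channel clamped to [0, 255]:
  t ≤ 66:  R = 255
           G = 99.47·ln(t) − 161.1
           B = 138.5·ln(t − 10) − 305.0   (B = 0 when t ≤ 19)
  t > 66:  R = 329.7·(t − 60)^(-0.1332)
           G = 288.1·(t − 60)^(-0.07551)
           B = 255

At 8024 K (t = 80.24):
  G = 288.1·(80.24 − 60)^(-0.07551) = 288.1·20.24^(-0.07551) = 288.1·0.79683 = 229.568.
At 3136 K (t = 31.36):
  G = 99.47·ln 31.36 − 161.1 = 99.47·3.4455 − 161.1 = 181.627.
Gain = 181.627 / 229.568 = 0.7912 → 0.791.

0.791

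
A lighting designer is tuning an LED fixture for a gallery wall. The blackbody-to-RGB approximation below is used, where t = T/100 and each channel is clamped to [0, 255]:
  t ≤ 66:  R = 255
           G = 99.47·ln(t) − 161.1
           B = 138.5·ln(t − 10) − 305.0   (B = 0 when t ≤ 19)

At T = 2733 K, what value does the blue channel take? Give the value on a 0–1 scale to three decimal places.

t = 2733/100 = 27.33; the t ≤ 66 branch applies.
B = 138.5·ln(27.33 − 10) − 305.0 = 138.5·ln 17.33 − 305.0 = 138.5·2.8524 − 305.0 = 90.063.
On a 0–1 scale: 90.063/255 = 0.3532 → 0.353.

0.353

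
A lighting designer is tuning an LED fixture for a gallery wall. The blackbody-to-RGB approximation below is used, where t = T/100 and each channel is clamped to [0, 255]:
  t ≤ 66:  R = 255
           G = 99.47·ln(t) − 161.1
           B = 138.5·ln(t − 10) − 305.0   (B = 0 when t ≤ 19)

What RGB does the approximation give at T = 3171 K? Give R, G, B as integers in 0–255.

t = 3171/100 = 31.71; the t ≤ 66 branch applies.
R = 255 by definition for t ≤ 66.
G = 99.47·ln 31.71 − 161.1 = 99.47·3.4566 − 161.1 = 182.731.
B = 138.5·ln(31.71 − 10) − 305.0 = 138.5·ln 21.71 − 305.0 = 138.5·3.0778 − 305.0 = 121.272.
Rounded: (255, 183, 121).

R=255, G=183, B=121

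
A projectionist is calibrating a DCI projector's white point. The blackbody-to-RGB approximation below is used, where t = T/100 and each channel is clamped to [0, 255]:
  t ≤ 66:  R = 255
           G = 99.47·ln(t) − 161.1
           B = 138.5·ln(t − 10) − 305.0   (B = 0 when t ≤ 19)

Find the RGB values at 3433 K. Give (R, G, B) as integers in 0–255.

t = 3433/100 = 34.33; the t ≤ 66 branch applies.
R = 255 by definition for t ≤ 66.
G = 99.47·ln 34.33 − 161.1 = 99.47·3.5360 − 161.1 = 190.628.
B = 138.5·ln(34.33 − 10) − 305.0 = 138.5·ln 24.33 − 305.0 = 138.5·3.1917 − 305.0 = 137.052.
Rounded: (255, 191, 137).

(255, 191, 137)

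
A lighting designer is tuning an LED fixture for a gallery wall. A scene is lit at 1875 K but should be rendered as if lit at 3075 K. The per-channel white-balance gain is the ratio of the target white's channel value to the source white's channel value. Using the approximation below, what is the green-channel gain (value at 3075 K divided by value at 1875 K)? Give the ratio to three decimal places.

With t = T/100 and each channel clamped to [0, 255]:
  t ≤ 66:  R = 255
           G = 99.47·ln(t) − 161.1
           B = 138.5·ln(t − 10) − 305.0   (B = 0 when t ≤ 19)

At 1875 K (t = 18.75):
  G = 99.47·ln 18.75 − 161.1 = 99.47·2.9312 − 161.1 = 130.466.
At 3075 K (t = 30.75):
  G = 99.47·ln 30.75 − 161.1 = 99.47·3.4259 − 161.1 = 179.673.
Gain = 179.673 / 130.466 = 1.3772 → 1.377.

1.377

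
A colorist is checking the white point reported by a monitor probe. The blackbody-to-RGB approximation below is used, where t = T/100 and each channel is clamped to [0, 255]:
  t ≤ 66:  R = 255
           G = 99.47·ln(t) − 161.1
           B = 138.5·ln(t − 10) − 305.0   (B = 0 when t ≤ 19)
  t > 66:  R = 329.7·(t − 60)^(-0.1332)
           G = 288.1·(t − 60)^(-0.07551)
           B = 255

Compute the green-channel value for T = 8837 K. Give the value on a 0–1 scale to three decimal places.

t = 8837/100 = 88.37; the t > 66 branch applies.
G = 288.1·(88.37 − 60)^(-0.07551) = 288.1·28.37^(-0.07551) = 288.1·0.77677 = 223.789.
On a 0–1 scale: 223.789/255 = 0.8776 → 0.878.

0.878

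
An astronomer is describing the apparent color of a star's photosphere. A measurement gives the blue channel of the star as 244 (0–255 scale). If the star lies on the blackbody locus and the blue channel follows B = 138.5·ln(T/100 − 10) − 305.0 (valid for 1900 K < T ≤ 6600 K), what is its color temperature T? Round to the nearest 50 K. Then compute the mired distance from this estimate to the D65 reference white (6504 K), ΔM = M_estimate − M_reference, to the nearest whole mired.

ln(t − 10) = (244 + 305.0) / 138.5 = 3.9639.
t − 10 = e^3.9639 = 52.662, so t = 62.662.
T = 100·t = 6266 K → 6250 K to the nearest 50 K.
M_estimate = 10⁶/6250 = 160.00; M_reference = 10⁶/6504 = 153.75.
ΔM = 160.00 − 153.75 = 6.25 → +6 mireds.

+6 mireds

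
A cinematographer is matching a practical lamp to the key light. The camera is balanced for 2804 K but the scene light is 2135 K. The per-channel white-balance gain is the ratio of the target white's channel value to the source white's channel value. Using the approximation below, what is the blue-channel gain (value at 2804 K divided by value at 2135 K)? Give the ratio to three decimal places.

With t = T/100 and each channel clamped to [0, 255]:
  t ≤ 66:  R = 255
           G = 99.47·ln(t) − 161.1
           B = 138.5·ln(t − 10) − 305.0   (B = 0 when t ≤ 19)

3.041

At 2135 K (t = 21.35):
  B = 138.5·ln(21.35 − 10) − 305.0 = 138.5·ln 11.35 − 305.0 = 138.5·2.4292 − 305.0 = 31.447.
At 2804 K (t = 28.04):
  B = 138.5·ln(28.04 − 10) − 305.0 = 138.5·ln 18.04 − 305.0 = 138.5·2.8926 − 305.0 = 95.624.
Gain = 95.624 / 31.447 = 3.0408 → 3.041.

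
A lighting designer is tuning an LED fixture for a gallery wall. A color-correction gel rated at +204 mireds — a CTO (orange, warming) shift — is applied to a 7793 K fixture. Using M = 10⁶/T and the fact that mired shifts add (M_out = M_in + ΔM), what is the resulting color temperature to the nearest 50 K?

M_in = 10⁶/7793 = 128.32 mireds.
M_out = 128.32 + (+204) = 332.32 mireds.
T_out = 10⁶/332.32 = 3009.1 K → 3000 K.

3000 K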